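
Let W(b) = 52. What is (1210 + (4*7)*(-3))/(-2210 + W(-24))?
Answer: -563/1079 ≈ -0.52178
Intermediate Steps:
(1210 + (4*7)*(-3))/(-2210 + W(-24)) = (1210 + (4*7)*(-3))/(-2210 + 52) = (1210 + 28*(-3))/(-2158) = (1210 - 84)*(-1/2158) = 1126*(-1/2158) = -563/1079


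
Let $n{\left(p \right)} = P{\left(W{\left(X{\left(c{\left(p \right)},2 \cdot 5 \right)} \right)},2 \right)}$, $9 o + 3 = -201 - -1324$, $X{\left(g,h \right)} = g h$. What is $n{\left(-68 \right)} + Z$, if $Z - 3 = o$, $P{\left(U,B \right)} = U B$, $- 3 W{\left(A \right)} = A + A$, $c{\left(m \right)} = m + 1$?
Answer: $\frac{9187}{9} \approx 1020.8$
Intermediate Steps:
$c{\left(m \right)} = 1 + m$
$W{\left(A \right)} = - \frac{2 A}{3}$ ($W{\left(A \right)} = - \frac{A + A}{3} = - \frac{2 A}{3}$)
$o = \frac{1120}{9}$ ($o = - \frac{1}{3} + \frac{-201 - -1324}{9} = - \frac{1}{3} + \frac{-201 + 1324}{9} = - \frac{1}{3} + \frac{1}{9} \cdot 1123 = - \frac{1}{3} + \frac{1123}{9} = \frac{1120}{9} \approx 124.44$)
$P{\left(U,B \right)} = B U$
$n{\left(p \right)} = - \frac{40}{3} - \frac{40 p}{3}$ ($n{\left(p \right)} = 2 \left(- \frac{2 \left(1 + p\right) 2 \cdot 5}{3}\right) = 2 \left(- \frac{2 \left(1 + p\right) 10}{3}\right) = 2 \left(- \frac{2 \left(10 + 10 p\right)}{3}\right) = 2 \left(- \frac{20}{3} - \frac{20 p}{3}\right) = - \frac{40}{3} - \frac{40 p}{3}$)
$Z = \frac{1147}{9}$ ($Z = 3 + \frac{1120}{9} = \frac{1147}{9} \approx 127.44$)
$n{\left(-68 \right)} + Z = \left(- \frac{40}{3} - - \frac{2720}{3}\right) + \frac{1147}{9} = \left(- \frac{40}{3} + \frac{2720}{3}\right) + \frac{1147}{9} = \frac{2680}{3} + \frac{1147}{9} = \frac{9187}{9}$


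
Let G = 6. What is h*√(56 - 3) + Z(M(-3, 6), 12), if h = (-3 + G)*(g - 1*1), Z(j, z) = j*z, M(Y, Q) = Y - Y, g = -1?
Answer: -6*√53 ≈ -43.681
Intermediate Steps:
M(Y, Q) = 0
h = -6 (h = (-3 + 6)*(-1 - 1*1) = 3*(-1 - 1) = 3*(-2) = -6)
h*√(56 - 3) + Z(M(-3, 6), 12) = -6*√(56 - 3) + 0*12 = -6*√53 + 0 = -6*√53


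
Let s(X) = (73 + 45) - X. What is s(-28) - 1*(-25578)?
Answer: 25724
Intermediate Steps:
s(X) = 118 - X
s(-28) - 1*(-25578) = (118 - 1*(-28)) - 1*(-25578) = (118 + 28) + 25578 = 146 + 25578 = 25724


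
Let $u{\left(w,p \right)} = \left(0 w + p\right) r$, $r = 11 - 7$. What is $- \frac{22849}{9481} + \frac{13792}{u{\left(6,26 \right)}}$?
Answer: $\frac{16048207}{123253} \approx 130.21$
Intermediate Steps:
$r = 4$
$u{\left(w,p \right)} = 4 p$ ($u{\left(w,p \right)} = \left(0 w + p\right) 4 = \left(0 + p\right) 4 = p 4 = 4 p$)
$- \frac{22849}{9481} + \frac{13792}{u{\left(6,26 \right)}} = - \frac{22849}{9481} + \frac{13792}{4 \cdot 26} = \left(-22849\right) \frac{1}{9481} + \frac{13792}{104} = - \frac{22849}{9481} + 13792 \cdot \frac{1}{104} = - \frac{22849}{9481} + \frac{1724}{13} = \frac{16048207}{123253}$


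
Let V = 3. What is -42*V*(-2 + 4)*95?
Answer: -23940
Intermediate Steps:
-42*V*(-2 + 4)*95 = -126*(-2 + 4)*95 = -126*2*95 = -42*6*95 = -252*95 = -23940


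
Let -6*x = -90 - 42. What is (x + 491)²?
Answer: 263169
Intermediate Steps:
x = 22 (x = -(-90 - 42)/6 = -⅙*(-132) = 22)
(x + 491)² = (22 + 491)² = 513² = 263169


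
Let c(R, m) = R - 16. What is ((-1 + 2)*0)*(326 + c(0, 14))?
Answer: 0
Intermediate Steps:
c(R, m) = -16 + R
((-1 + 2)*0)*(326 + c(0, 14)) = ((-1 + 2)*0)*(326 + (-16 + 0)) = (1*0)*(326 - 16) = 0*310 = 0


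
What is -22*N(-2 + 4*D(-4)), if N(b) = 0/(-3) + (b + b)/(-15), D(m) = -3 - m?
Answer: 88/15 ≈ 5.8667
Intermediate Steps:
N(b) = -2*b/15 (N(b) = 0*(-⅓) + (2*b)*(-1/15) = 0 - 2*b/15 = -2*b/15)
-22*N(-2 + 4*D(-4)) = -(-44)*(-2 + 4*(-3 - 1*(-4)))/15 = -(-44)*(-2 + 4*(-3 + 4))/15 = -(-44)*(-2 + 4*1)/15 = -(-44)*(-2 + 4)/15 = -(-44)*2/15 = -22*(-4/15) = 88/15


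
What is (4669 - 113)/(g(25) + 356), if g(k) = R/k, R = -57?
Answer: 113900/8843 ≈ 12.880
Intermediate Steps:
g(k) = -57/k
(4669 - 113)/(g(25) + 356) = (4669 - 113)/(-57/25 + 356) = 4556/(-57*1/25 + 356) = 4556/(-57/25 + 356) = 4556/(8843/25) = 4556*(25/8843) = 113900/8843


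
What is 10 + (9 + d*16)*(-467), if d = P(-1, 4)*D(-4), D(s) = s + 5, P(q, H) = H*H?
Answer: -123745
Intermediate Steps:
P(q, H) = H²
D(s) = 5 + s
d = 16 (d = 4²*(5 - 4) = 16*1 = 16)
10 + (9 + d*16)*(-467) = 10 + (9 + 16*16)*(-467) = 10 + (9 + 256)*(-467) = 10 + 265*(-467) = 10 - 123755 = -123745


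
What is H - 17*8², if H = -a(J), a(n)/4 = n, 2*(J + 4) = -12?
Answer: -1048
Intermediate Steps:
J = -10 (J = -4 + (½)*(-12) = -4 - 6 = -10)
a(n) = 4*n
H = 40 (H = -4*(-10) = -1*(-40) = 40)
H - 17*8² = 40 - 17*8² = 40 - 17*64 = 40 - 1088 = -1048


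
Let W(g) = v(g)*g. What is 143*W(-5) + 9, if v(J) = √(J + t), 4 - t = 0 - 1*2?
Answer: -706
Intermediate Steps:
t = 6 (t = 4 - (0 - 1*2) = 4 - (0 - 2) = 4 - 1*(-2) = 4 + 2 = 6)
v(J) = √(6 + J) (v(J) = √(J + 6) = √(6 + J))
W(g) = g*√(6 + g) (W(g) = √(6 + g)*g = g*√(6 + g))
143*W(-5) + 9 = 143*(-5*√(6 - 5)) + 9 = 143*(-5*√1) + 9 = 143*(-5*1) + 9 = 143*(-5) + 9 = -715 + 9 = -706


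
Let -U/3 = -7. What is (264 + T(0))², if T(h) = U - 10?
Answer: 75625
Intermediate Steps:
U = 21 (U = -3*(-7) = 21)
T(h) = 11 (T(h) = 21 - 10 = 11)
(264 + T(0))² = (264 + 11)² = 275² = 75625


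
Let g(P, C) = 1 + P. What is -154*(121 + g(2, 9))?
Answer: -19096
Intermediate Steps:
-154*(121 + g(2, 9)) = -154*(121 + (1 + 2)) = -154*(121 + 3) = -154*124 = -19096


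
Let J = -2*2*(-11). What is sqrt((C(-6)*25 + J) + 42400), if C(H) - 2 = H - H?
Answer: sqrt(42494) ≈ 206.14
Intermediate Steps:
J = 44 (J = -4*(-11) = 44)
C(H) = 2 (C(H) = 2 + (H - H) = 2 + 0 = 2)
sqrt((C(-6)*25 + J) + 42400) = sqrt((2*25 + 44) + 42400) = sqrt((50 + 44) + 42400) = sqrt(94 + 42400) = sqrt(42494)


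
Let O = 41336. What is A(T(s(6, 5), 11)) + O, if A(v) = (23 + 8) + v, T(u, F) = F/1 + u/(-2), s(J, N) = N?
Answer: 82751/2 ≈ 41376.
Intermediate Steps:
T(u, F) = F - u/2 (T(u, F) = F*1 + u*(-1/2) = F - u/2)
A(v) = 31 + v
A(T(s(6, 5), 11)) + O = (31 + (11 - 1/2*5)) + 41336 = (31 + (11 - 5/2)) + 41336 = (31 + 17/2) + 41336 = 79/2 + 41336 = 82751/2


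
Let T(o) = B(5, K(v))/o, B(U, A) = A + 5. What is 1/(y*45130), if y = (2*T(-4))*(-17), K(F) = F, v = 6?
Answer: 1/4219655 ≈ 2.3699e-7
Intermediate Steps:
B(U, A) = 5 + A
T(o) = 11/o (T(o) = (5 + 6)/o = 11/o)
y = 187/2 (y = (2*(11/(-4)))*(-17) = (2*(11*(-¼)))*(-17) = (2*(-11/4))*(-17) = -11/2*(-17) = 187/2 ≈ 93.500)
1/(y*45130) = 1/((187/2)*45130) = (2/187)*(1/45130) = 1/4219655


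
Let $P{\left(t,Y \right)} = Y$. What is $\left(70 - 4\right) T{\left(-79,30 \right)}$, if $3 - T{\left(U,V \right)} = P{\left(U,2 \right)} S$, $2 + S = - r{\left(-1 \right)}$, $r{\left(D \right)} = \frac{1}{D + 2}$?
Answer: $594$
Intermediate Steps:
$r{\left(D \right)} = \frac{1}{2 + D}$
$S = -3$ ($S = -2 - \frac{1}{2 - 1} = -2 - 1^{-1} = -2 - 1 = -3$)
$T{\left(U,V \right)} = 9$ ($T{\left(U,V \right)} = 3 - 2 \left(-3\right) = 3 - -6 = 3 + 6 = 9$)
$\left(70 - 4\right) T{\left(-79,30 \right)} = \left(70 - 4\right) 9 = 66 \cdot 9 = 594$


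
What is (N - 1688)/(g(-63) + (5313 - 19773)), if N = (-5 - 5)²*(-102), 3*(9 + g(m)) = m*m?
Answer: 5944/6573 ≈ 0.90431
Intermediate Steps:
g(m) = -9 + m²/3 (g(m) = -9 + (m*m)/3 = -9 + m²/3)
N = -10200 (N = (-10)²*(-102) = 100*(-102) = -10200)
(N - 1688)/(g(-63) + (5313 - 19773)) = (-10200 - 1688)/((-9 + (⅓)*(-63)²) + (5313 - 19773)) = -11888/((-9 + (⅓)*3969) - 14460) = -11888/((-9 + 1323) - 14460) = -11888/(1314 - 14460) = -11888/(-13146) = -11888*(-1/13146) = 5944/6573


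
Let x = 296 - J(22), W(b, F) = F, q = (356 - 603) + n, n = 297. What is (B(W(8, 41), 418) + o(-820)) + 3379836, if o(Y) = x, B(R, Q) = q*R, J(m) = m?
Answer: 3382160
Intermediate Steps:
q = 50 (q = (356 - 603) + 297 = -247 + 297 = 50)
B(R, Q) = 50*R
x = 274 (x = 296 - 1*22 = 296 - 22 = 274)
o(Y) = 274
(B(W(8, 41), 418) + o(-820)) + 3379836 = (50*41 + 274) + 3379836 = (2050 + 274) + 3379836 = 2324 + 3379836 = 3382160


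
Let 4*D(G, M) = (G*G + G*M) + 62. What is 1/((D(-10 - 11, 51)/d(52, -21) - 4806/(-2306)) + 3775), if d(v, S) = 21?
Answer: 24213/91290812 ≈ 0.00026523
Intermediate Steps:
D(G, M) = 31/2 + G**2/4 + G*M/4 (D(G, M) = ((G*G + G*M) + 62)/4 = ((G**2 + G*M) + 62)/4 = (62 + G**2 + G*M)/4 = 31/2 + G**2/4 + G*M/4)
1/((D(-10 - 11, 51)/d(52, -21) - 4806/(-2306)) + 3775) = 1/(((31/2 + (-10 - 11)**2/4 + (1/4)*(-10 - 11)*51)/21 - 4806/(-2306)) + 3775) = 1/(((31/2 + (1/4)*(-21)**2 + (1/4)*(-21)*51)*(1/21) - 4806*(-1/2306)) + 3775) = 1/(((31/2 + (1/4)*441 - 1071/4)*(1/21) + 2403/1153) + 3775) = 1/(((31/2 + 441/4 - 1071/4)*(1/21) + 2403/1153) + 3775) = 1/((-142*1/21 + 2403/1153) + 3775) = 1/((-142/21 + 2403/1153) + 3775) = 1/(-113263/24213 + 3775) = 1/(91290812/24213) = 24213/91290812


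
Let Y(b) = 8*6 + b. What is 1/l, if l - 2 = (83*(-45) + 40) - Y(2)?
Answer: -1/3743 ≈ -0.00026717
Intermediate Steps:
Y(b) = 48 + b
l = -3743 (l = 2 + ((83*(-45) + 40) - (48 + 2)) = 2 + ((-3735 + 40) - 1*50) = 2 + (-3695 - 50) = 2 - 3745 = -3743)
1/l = 1/(-3743) = -1/3743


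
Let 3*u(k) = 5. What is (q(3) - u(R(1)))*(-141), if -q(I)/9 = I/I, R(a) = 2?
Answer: 1504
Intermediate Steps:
q(I) = -9 (q(I) = -9*I/I = -9*1 = -9)
u(k) = 5/3 (u(k) = (⅓)*5 = 5/3)
(q(3) - u(R(1)))*(-141) = (-9 - 1*5/3)*(-141) = (-9 - 5/3)*(-141) = -32/3*(-141) = 1504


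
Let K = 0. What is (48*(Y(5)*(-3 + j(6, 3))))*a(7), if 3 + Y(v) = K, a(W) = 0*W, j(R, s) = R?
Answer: 0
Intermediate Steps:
a(W) = 0
Y(v) = -3 (Y(v) = -3 + 0 = -3)
(48*(Y(5)*(-3 + j(6, 3))))*a(7) = (48*(-3*(-3 + 6)))*0 = (48*(-3*3))*0 = (48*(-9))*0 = -432*0 = 0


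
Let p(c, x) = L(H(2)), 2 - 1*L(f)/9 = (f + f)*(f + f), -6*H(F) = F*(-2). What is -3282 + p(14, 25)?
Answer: -3280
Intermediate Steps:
H(F) = F/3 (H(F) = -F*(-2)/6 = -(-1)*F/3 = F/3)
L(f) = 18 - 36*f² (L(f) = 18 - 9*(f + f)*(f + f) = 18 - 9*2*f*2*f = 18 - 36*f²)
p(c, x) = 2 (p(c, x) = 18 - 36*((⅓)*2)² = 18 - 36*(⅔)² = 18 - 36*4/9 = 18 - 16 = 2)
-3282 + p(14, 25) = -3282 + 2 = -3280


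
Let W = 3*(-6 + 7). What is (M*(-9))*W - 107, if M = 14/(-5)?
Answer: -157/5 ≈ -31.400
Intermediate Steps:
M = -14/5 (M = 14*(-⅕) = -14/5 ≈ -2.8000)
W = 3 (W = 3*1 = 3)
(M*(-9))*W - 107 = -14/5*(-9)*3 - 107 = (126/5)*3 - 107 = 378/5 - 107 = -157/5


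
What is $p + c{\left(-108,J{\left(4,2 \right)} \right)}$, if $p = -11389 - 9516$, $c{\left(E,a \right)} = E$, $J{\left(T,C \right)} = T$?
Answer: $-21013$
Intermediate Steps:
$p = -20905$ ($p = -11389 - 9516 = -20905$)
$p + c{\left(-108,J{\left(4,2 \right)} \right)} = -20905 - 108 = -21013$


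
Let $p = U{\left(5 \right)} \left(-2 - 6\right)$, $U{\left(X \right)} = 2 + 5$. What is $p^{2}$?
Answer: $3136$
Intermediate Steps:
$U{\left(X \right)} = 7$
$p = -56$ ($p = 7 \left(-2 - 6\right) = 7 \left(-8\right) = -56$)
$p^{2} = \left(-56\right)^{2} = 3136$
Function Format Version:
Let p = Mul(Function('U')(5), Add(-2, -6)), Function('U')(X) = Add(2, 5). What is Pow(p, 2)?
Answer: 3136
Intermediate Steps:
Function('U')(X) = 7
p = -56 (p = Mul(7, Add(-2, -6)) = Mul(7, -8) = -56)
Pow(p, 2) = Pow(-56, 2) = 3136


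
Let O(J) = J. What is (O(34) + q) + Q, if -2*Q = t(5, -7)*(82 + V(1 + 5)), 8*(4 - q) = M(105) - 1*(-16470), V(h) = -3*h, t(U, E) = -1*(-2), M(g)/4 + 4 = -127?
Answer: -8077/4 ≈ -2019.3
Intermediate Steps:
M(g) = -524 (M(g) = -16 + 4*(-127) = -16 - 508 = -524)
t(U, E) = 2
q = -7957/4 (q = 4 - (-524 - 1*(-16470))/8 = 4 - (-524 + 16470)/8 = 4 - 1/8*15946 = 4 - 7973/4 = -7957/4 ≈ -1989.3)
Q = -64 (Q = -(82 - 3*(1 + 5)) = -(82 - 3*6) = -(82 - 18) = -64 ≈ -64.000)
(O(34) + q) + Q = (34 - 7957/4) - 64 = -7821/4 - 64 = -8077/4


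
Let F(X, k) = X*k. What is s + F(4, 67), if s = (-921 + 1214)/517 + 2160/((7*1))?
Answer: 2088663/3619 ≈ 577.14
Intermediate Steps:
s = 1118771/3619 (s = 293*(1/517) + 2160/7 = 293/517 + 2160*(1/7) = 293/517 + 2160/7 = 1118771/3619 ≈ 309.14)
s + F(4, 67) = 1118771/3619 + 4*67 = 1118771/3619 + 268 = 2088663/3619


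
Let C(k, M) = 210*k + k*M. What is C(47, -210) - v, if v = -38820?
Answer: 38820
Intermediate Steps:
C(k, M) = 210*k + M*k
C(47, -210) - v = 47*(210 - 210) - 1*(-38820) = 47*0 + 38820 = 0 + 38820 = 38820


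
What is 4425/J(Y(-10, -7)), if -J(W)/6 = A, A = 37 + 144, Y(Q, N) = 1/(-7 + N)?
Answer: -1475/362 ≈ -4.0746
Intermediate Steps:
A = 181
J(W) = -1086 (J(W) = -6*181 = -1086)
4425/J(Y(-10, -7)) = 4425/(-1086) = 4425*(-1/1086) = -1475/362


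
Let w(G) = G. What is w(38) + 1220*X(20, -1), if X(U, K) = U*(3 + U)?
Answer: 561238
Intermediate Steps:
w(38) + 1220*X(20, -1) = 38 + 1220*(20*(3 + 20)) = 38 + 1220*(20*23) = 38 + 1220*460 = 38 + 561200 = 561238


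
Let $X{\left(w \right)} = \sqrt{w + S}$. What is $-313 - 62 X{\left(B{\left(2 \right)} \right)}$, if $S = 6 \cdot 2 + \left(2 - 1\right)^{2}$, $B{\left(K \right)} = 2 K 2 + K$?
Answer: $-313 - 62 \sqrt{23} \approx -610.34$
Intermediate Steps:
$B{\left(K \right)} = 5 K$ ($B{\left(K \right)} = 4 K + K = 5 K$)
$S = 13$ ($S = 12 + 1^{2} = 12 + 1 = 13$)
$X{\left(w \right)} = \sqrt{13 + w}$ ($X{\left(w \right)} = \sqrt{w + 13} = \sqrt{13 + w}$)
$-313 - 62 X{\left(B{\left(2 \right)} \right)} = -313 - 62 \sqrt{13 + 5 \cdot 2} = -313 - 62 \sqrt{13 + 10} = -313 - 62 \sqrt{23}$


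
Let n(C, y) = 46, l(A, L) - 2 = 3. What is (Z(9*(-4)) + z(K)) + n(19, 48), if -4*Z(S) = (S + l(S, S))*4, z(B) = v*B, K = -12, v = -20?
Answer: 317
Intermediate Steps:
l(A, L) = 5 (l(A, L) = 2 + 3 = 5)
z(B) = -20*B
Z(S) = -5 - S (Z(S) = -(S + 5)*4/4 = -(5 + S)*4/4 = -(20 + 4*S)/4 = -5 - S)
(Z(9*(-4)) + z(K)) + n(19, 48) = ((-5 - 9*(-4)) - 20*(-12)) + 46 = ((-5 - 1*(-36)) + 240) + 46 = ((-5 + 36) + 240) + 46 = (31 + 240) + 46 = 271 + 46 = 317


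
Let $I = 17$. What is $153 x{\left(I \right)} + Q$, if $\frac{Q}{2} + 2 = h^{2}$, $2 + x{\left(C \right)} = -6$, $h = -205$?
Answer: $82822$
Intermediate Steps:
$x{\left(C \right)} = -8$ ($x{\left(C \right)} = -2 - 6 = -8$)
$Q = 84046$ ($Q = -4 + 2 \left(-205\right)^{2} = -4 + 2 \cdot 42025 = -4 + 84050 = 84046$)
$153 x{\left(I \right)} + Q = 153 \left(-8\right) + 84046 = -1224 + 84046 = 82822$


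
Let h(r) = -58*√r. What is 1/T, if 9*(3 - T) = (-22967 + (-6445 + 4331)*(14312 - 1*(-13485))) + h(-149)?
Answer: 132268167/863944098966785 - 261*I*√149/1727888197933570 ≈ 1.531e-7 - 1.8438e-12*I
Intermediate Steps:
T = 19595284/3 + 58*I*√149/9 (T = 3 - ((-22967 + (-6445 + 4331)*(14312 - 1*(-13485))) - 58*I*√149)/9 = 3 - ((-22967 - 2114*(14312 + 13485)) - 58*I*√149)/9 = 3 - ((-22967 - 2114*27797) - 58*I*√149)/9 = 3 - ((-22967 - 58762858) - 58*I*√149)/9 = 3 - (-58785825 - 58*I*√149)/9 = 3 + (19595275/3 + 58*I*√149/9) = 19595284/3 + 58*I*√149/9 ≈ 6.5318e+6 + 78.664*I)
1/T = 1/(19595284/3 + 58*I*√149/9)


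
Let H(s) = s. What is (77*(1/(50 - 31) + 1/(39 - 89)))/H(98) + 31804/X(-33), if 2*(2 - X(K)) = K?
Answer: 845999017/492100 ≈ 1719.2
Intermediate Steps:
X(K) = 2 - K/2
(77*(1/(50 - 31) + 1/(39 - 89)))/H(98) + 31804/X(-33) = (77*(1/(50 - 31) + 1/(39 - 89)))/98 + 31804/(2 - ½*(-33)) = (77*(1/19 + 1/(-50)))*(1/98) + 31804/(2 + 33/2) = (77*(1/19 - 1/50))*(1/98) + 31804/(37/2) = (77*(31/950))*(1/98) + 31804*(2/37) = (2387/950)*(1/98) + 63608/37 = 341/13300 + 63608/37 = 845999017/492100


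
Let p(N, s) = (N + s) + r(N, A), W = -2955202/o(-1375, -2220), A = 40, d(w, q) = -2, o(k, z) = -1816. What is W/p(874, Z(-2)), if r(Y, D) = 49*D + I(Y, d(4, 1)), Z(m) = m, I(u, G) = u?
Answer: 1477601/3365048 ≈ 0.43910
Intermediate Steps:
W = 1477601/908 (W = -2955202/(-1816) = -2955202*(-1/1816) = 1477601/908 ≈ 1627.3)
r(Y, D) = Y + 49*D (r(Y, D) = 49*D + Y = Y + 49*D)
p(N, s) = 1960 + s + 2*N (p(N, s) = (N + s) + (N + 49*40) = (N + s) + (N + 1960) = (N + s) + (1960 + N) = 1960 + s + 2*N)
W/p(874, Z(-2)) = 1477601/(908*(1960 - 2 + 2*874)) = 1477601/(908*(1960 - 2 + 1748)) = (1477601/908)/3706 = (1477601/908)*(1/3706) = 1477601/3365048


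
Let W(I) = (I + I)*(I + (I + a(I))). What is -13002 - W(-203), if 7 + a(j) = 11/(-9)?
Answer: -1630586/9 ≈ -1.8118e+5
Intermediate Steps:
a(j) = -74/9 (a(j) = -7 + 11/(-9) = -7 + 11*(-⅑) = -7 - 11/9 = -74/9)
W(I) = 2*I*(-74/9 + 2*I) (W(I) = (I + I)*(I + (I - 74/9)) = (2*I)*(I + (-74/9 + I)) = (2*I)*(-74/9 + 2*I) = 2*I*(-74/9 + 2*I))
-13002 - W(-203) = -13002 - 4*(-203)*(-37 + 9*(-203))/9 = -13002 - 4*(-203)*(-37 - 1827)/9 = -13002 - 4*(-203)*(-1864)/9 = -13002 - 1*1513568/9 = -13002 - 1513568/9 = -1630586/9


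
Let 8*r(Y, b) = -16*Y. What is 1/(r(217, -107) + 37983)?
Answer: 1/37549 ≈ 2.6632e-5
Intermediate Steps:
r(Y, b) = -2*Y (r(Y, b) = (-16*Y)/8 = -2*Y)
1/(r(217, -107) + 37983) = 1/(-2*217 + 37983) = 1/(-434 + 37983) = 1/37549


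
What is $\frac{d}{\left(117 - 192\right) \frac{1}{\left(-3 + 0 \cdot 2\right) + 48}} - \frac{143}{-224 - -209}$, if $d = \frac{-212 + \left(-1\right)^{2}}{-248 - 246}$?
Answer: $\frac{68743}{7410} \approx 9.2771$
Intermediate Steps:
$d = \frac{211}{494}$ ($d = \frac{-212 + 1}{-494} = \left(-211\right) \left(- \frac{1}{494}\right) = \frac{211}{494} \approx 0.42713$)
$\frac{d}{\left(117 - 192\right) \frac{1}{\left(-3 + 0 \cdot 2\right) + 48}} - \frac{143}{-224 - -209} = \frac{211}{494 \frac{117 - 192}{\left(-3 + 0 \cdot 2\right) + 48}} - \frac{143}{-224 - -209} = \frac{211}{494 \left(- \frac{75}{\left(-3 + 0\right) + 48}\right)} - \frac{143}{-224 + 209} = \frac{211}{494 \left(- \frac{75}{-3 + 48}\right)} - \frac{143}{-15} = \frac{211}{494 \left(- \frac{75}{45}\right)} - - \frac{143}{15} = \frac{211}{494 \left(\left(-75\right) \frac{1}{45}\right)} + \frac{143}{15} = \frac{211}{494 \left(- \frac{5}{3}\right)} + \frac{143}{15} = \frac{211}{494} \left(- \frac{3}{5}\right) + \frac{143}{15} = - \frac{633}{2470} + \frac{143}{15} = \frac{68743}{7410}$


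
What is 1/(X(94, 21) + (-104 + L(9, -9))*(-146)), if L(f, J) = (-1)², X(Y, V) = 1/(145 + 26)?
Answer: 171/2571499 ≈ 6.6498e-5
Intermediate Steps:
X(Y, V) = 1/171
L(f, J) = 1
1/(X(94, 21) + (-104 + L(9, -9))*(-146)) = 1/(1/171 + (-104 + 1)*(-146)) = 1/(1/171 - 103*(-146)) = 1/(1/171 + 15038) = 1/(2571499/171) = 171/2571499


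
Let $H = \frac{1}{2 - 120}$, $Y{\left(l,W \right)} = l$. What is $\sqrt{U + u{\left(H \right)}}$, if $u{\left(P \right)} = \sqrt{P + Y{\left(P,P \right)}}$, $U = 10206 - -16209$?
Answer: $\frac{\sqrt{91950615 + 59 i \sqrt{59}}}{59} \approx 162.53 + 0.00040051 i$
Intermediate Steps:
$U = 26415$ ($U = 10206 + 16209 = 26415$)
$H = - \frac{1}{118}$ ($H = \frac{1}{-118} = - \frac{1}{118} \approx -0.0084746$)
$u{\left(P \right)} = \sqrt{2} \sqrt{P}$ ($u{\left(P \right)} = \sqrt{P + P} = \sqrt{2 P} = \sqrt{2} \sqrt{P}$)
$\sqrt{U + u{\left(H \right)}} = \sqrt{26415 + \sqrt{2} \sqrt{- \frac{1}{118}}} = \sqrt{26415 + \sqrt{2} \frac{i \sqrt{118}}{118}} = \sqrt{26415 + \frac{i \sqrt{59}}{59}}$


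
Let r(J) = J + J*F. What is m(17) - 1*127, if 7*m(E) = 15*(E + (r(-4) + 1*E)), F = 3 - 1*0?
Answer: -619/7 ≈ -88.429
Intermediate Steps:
F = 3 (F = 3 + 0 = 3)
r(J) = 4*J (r(J) = J + J*3 = J + 3*J = 4*J)
m(E) = -240/7 + 30*E/7 (m(E) = (15*(E + (4*(-4) + 1*E)))/7 = (15*(E + (-16 + E)))/7 = (15*(-16 + 2*E))/7 = (-240 + 30*E)/7 = -240/7 + 30*E/7)
m(17) - 1*127 = (-240/7 + (30/7)*17) - 1*127 = (-240/7 + 510/7) - 127 = 270/7 - 127 = -619/7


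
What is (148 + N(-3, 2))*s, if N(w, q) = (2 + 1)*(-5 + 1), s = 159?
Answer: 21624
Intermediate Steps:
N(w, q) = -12 (N(w, q) = 3*(-4) = -12)
(148 + N(-3, 2))*s = (148 - 12)*159 = 136*159 = 21624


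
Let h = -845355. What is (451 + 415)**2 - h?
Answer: 1595311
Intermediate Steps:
(451 + 415)**2 - h = (451 + 415)**2 - 1*(-845355) = 866**2 + 845355 = 749956 + 845355 = 1595311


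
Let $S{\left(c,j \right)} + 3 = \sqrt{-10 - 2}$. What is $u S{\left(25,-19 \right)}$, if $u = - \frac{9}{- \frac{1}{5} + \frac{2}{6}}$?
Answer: $\frac{405}{2} - 135 i \sqrt{3} \approx 202.5 - 233.83 i$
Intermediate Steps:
$S{\left(c,j \right)} = -3 + 2 i \sqrt{3}$ ($S{\left(c,j \right)} = -3 + \sqrt{-10 - 2} = -3 + \sqrt{-12} = -3 + 2 i \sqrt{3}$)
$u = - \frac{135}{2}$ ($u = - \frac{9}{\left(-1\right) \frac{1}{5} + 2 \cdot \frac{1}{6}} = - \frac{9}{- \frac{1}{5} + \frac{1}{3}} = - \frac{9}{\frac{2}{15}} = \left(-9\right) \frac{15}{2} = - \frac{135}{2} \approx -67.5$)
$u S{\left(25,-19 \right)} = - \frac{135 \left(-3 + 2 i \sqrt{3}\right)}{2} = \frac{405}{2} - 135 i \sqrt{3}$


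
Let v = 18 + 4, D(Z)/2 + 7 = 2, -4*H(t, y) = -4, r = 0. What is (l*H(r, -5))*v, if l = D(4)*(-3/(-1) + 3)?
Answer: -1320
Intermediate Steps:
H(t, y) = 1 (H(t, y) = -¼*(-4) = 1)
D(Z) = -10 (D(Z) = -14 + 2*2 = -14 + 4 = -10)
l = -60 (l = -10*(-3/(-1) + 3) = -10*(-3*(-1) + 3) = -10*(3 + 3) = -10*6 = -60)
v = 22
(l*H(r, -5))*v = -60*1*22 = -60*22 = -1320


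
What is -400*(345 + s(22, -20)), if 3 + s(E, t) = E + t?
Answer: -137600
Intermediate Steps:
s(E, t) = -3 + E + t (s(E, t) = -3 + (E + t) = -3 + E + t)
-400*(345 + s(22, -20)) = -400*(345 + (-3 + 22 - 20)) = -400*(345 - 1) = -400*344 = -137600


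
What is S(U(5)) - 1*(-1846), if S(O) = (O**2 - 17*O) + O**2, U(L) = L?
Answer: 1811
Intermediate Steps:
S(O) = -17*O + 2*O**2
S(U(5)) - 1*(-1846) = 5*(-17 + 2*5) - 1*(-1846) = 5*(-17 + 10) + 1846 = 5*(-7) + 1846 = -35 + 1846 = 1811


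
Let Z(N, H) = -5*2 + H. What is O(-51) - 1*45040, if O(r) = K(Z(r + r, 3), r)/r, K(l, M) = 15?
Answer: -765685/17 ≈ -45040.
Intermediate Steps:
Z(N, H) = -10 + H
O(r) = 15/r
O(-51) - 1*45040 = 15/(-51) - 1*45040 = 15*(-1/51) - 45040 = -5/17 - 45040 = -765685/17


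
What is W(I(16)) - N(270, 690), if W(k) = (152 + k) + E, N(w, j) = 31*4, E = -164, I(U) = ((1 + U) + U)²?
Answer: 953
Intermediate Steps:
I(U) = (1 + 2*U)²
N(w, j) = 124
W(k) = -12 + k (W(k) = (152 + k) - 164 = -12 + k)
W(I(16)) - N(270, 690) = (-12 + (1 + 2*16)²) - 1*124 = (-12 + (1 + 32)²) - 124 = (-12 + 33²) - 124 = (-12 + 1089) - 124 = 1077 - 124 = 953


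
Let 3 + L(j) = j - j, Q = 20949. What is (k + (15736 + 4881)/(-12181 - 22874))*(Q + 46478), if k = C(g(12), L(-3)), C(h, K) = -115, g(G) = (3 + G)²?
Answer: -273210293234/35055 ≈ -7.7938e+6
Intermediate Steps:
L(j) = -3 (L(j) = -3 + (j - j) = -3 + 0 = -3)
k = -115
(k + (15736 + 4881)/(-12181 - 22874))*(Q + 46478) = (-115 + (15736 + 4881)/(-12181 - 22874))*(20949 + 46478) = (-115 + 20617/(-35055))*67427 = (-115 + 20617*(-1/35055))*67427 = (-115 - 20617/35055)*67427 = -4051942/35055*67427 = -273210293234/35055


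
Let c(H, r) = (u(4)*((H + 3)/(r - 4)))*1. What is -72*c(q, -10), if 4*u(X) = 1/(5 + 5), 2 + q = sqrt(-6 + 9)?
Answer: 9/70 + 9*sqrt(3)/70 ≈ 0.35126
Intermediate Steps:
q = -2 + sqrt(3) (q = -2 + sqrt(-6 + 9) = -2 + sqrt(3) ≈ -0.26795)
u(X) = 1/40 (u(X) = 1/(4*(5 + 5)) = (1/4)/10 = (1/4)*(1/10) = 1/40)
c(H, r) = (3 + H)/(40*(-4 + r)) (c(H, r) = (((H + 3)/(r - 4))/40)*1 = (((3 + H)/(-4 + r))/40)*1 = ((3 + H)/(40*(-4 + r)))*1 = (3 + H)/(40*(-4 + r)))
-72*c(q, -10) = -9*(3 + (-2 + sqrt(3)))/(5*(-4 - 10)) = -9*(1 + sqrt(3))/(5*(-14)) = -9*(-1)*(1 + sqrt(3))/(5*14) = -72*(-1/560 - sqrt(3)/560) = 9/70 + 9*sqrt(3)/70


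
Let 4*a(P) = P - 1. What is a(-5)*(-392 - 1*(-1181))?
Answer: -2367/2 ≈ -1183.5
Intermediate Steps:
a(P) = -¼ + P/4 (a(P) = (P - 1)/4 = (-1 + P)/4 = -¼ + P/4)
a(-5)*(-392 - 1*(-1181)) = (-¼ + (¼)*(-5))*(-392 - 1*(-1181)) = (-¼ - 5/4)*(-392 + 1181) = -3/2*789 = -2367/2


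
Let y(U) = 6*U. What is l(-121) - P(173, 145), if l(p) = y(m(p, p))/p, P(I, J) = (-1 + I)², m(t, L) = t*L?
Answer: -30310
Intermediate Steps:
m(t, L) = L*t
l(p) = 6*p (l(p) = (6*(p*p))/p = (6*p²)/p = 6*p)
l(-121) - P(173, 145) = 6*(-121) - (-1 + 173)² = -726 - 1*172² = -726 - 1*29584 = -726 - 29584 = -30310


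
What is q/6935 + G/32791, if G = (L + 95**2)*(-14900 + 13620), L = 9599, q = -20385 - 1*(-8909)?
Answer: -8720938564/11968715 ≈ -728.64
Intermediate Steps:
q = -11476 (q = -20385 + 8909 = -11476)
G = -23838720 (G = (9599 + 95**2)*(-14900 + 13620) = (9599 + 9025)*(-1280) = 18624*(-1280) = -23838720)
q/6935 + G/32791 = -11476/6935 - 23838720/32791 = -11476*1/6935 - 23838720*1/32791 = -604/365 - 23838720/32791 = -8720938564/11968715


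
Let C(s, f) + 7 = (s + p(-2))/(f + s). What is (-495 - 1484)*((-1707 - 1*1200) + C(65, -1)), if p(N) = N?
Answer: 368950907/64 ≈ 5.7649e+6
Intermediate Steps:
C(s, f) = -7 + (-2 + s)/(f + s) (C(s, f) = -7 + (s - 2)/(f + s) = -7 + (-2 + s)/(f + s))
(-495 - 1484)*((-1707 - 1*1200) + C(65, -1)) = (-495 - 1484)*((-1707 - 1*1200) + (-2 - 7*(-1) - 6*65)/(-1 + 65)) = -1979*((-1707 - 1200) + (-2 + 7 - 390)/64) = -1979*(-2907 + (1/64)*(-385)) = -1979*(-2907 - 385/64) = -1979*(-186433/64) = 368950907/64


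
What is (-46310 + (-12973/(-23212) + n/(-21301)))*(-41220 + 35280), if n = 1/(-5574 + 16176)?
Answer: 408721762410769005/1485839083 ≈ 2.7508e+8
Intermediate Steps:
n = 1/10602 ≈ 9.4322e-5
(-46310 + (-12973/(-23212) + n/(-21301)))*(-41220 + 35280) = (-46310 + (-12973/(-23212) + (1/10602)/(-21301)))*(-41220 + 35280) = (-46310 + (-12973*(-1/23212) + (1/10602)*(-1/21301)))*(-5940) = (-46310 + (12973/23212 - 1/225833202))*(-5940) = (-46310 + 29895245983/53490206988)*(-5940) = -2477101590368297/53490206988*(-5940) = 408721762410769005/1485839083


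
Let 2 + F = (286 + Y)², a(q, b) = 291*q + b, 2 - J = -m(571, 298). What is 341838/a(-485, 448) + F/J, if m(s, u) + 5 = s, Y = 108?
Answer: 10822620887/39955108 ≈ 270.87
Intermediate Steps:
m(s, u) = -5 + s
J = 568 (J = 2 - (-1)*(-5 + 571) = 2 - (-1)*566 = 2 - 1*(-566) = 2 + 566 = 568)
a(q, b) = b + 291*q
F = 155234 (F = -2 + (286 + 108)² = -2 + 394² = -2 + 155236 = 155234)
341838/a(-485, 448) + F/J = 341838/(448 + 291*(-485)) + 155234/568 = 341838/(448 - 141135) + 155234*(1/568) = 341838/(-140687) + 77617/284 = 341838*(-1/140687) + 77617/284 = -341838/140687 + 77617/284 = 10822620887/39955108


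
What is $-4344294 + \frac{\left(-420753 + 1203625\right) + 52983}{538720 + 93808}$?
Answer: $- \frac{2747886759377}{632528} \approx -4.3443 \cdot 10^{6}$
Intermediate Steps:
$-4344294 + \frac{\left(-420753 + 1203625\right) + 52983}{538720 + 93808} = -4344294 + \frac{782872 + 52983}{632528} = -4344294 + 835855 \cdot \frac{1}{632528} = -4344294 + \frac{835855}{632528} = - \frac{2747886759377}{632528}$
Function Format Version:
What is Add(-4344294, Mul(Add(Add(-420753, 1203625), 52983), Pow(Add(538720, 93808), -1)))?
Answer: Rational(-2747886759377, 632528) ≈ -4.3443e+6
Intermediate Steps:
Add(-4344294, Mul(Add(Add(-420753, 1203625), 52983), Pow(Add(538720, 93808), -1))) = Add(-4344294, Mul(Add(782872, 52983), Pow(632528, -1))) = Add(-4344294, Mul(835855, Rational(1, 632528))) = Add(-4344294, Rational(835855, 632528)) = Rational(-2747886759377, 632528)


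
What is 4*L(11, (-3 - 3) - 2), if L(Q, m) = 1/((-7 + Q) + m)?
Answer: -1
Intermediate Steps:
L(Q, m) = 1/(-7 + Q + m)
4*L(11, (-3 - 3) - 2) = 4/(-7 + 11 + ((-3 - 3) - 2)) = 4/(-7 + 11 + (-6 - 2)) = 4/(-7 + 11 - 8) = 4/(-4) = 4*(-¼) = -1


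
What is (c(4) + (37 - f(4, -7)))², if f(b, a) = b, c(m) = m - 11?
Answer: 676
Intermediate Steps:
c(m) = -11 + m
(c(4) + (37 - f(4, -7)))² = ((-11 + 4) + (37 - 1*4))² = (-7 + (37 - 4))² = (-7 + 33)² = 26² = 676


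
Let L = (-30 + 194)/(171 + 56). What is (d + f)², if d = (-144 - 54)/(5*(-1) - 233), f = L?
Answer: 1763076121/729702169 ≈ 2.4162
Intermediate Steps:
L = 164/227 ≈ 0.72247
f = 164/227 ≈ 0.72247
d = 99/119 (d = -198/(-5 - 233) = -198/(-238) = -198*(-1/238) = 99/119 ≈ 0.83193)
(d + f)² = (99/119 + 164/227)² = (41989/27013)² = 1763076121/729702169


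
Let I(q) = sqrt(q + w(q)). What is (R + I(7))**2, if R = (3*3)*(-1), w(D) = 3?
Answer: (9 - sqrt(10))**2 ≈ 34.079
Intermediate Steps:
R = -9 (R = 9*(-1) = -9)
I(q) = sqrt(3 + q) (I(q) = sqrt(q + 3) = sqrt(3 + q))
(R + I(7))**2 = (-9 + sqrt(3 + 7))**2 = (-9 + sqrt(10))**2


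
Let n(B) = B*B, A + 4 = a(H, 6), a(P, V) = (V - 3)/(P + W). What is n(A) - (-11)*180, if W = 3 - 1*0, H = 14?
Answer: 576445/289 ≈ 1994.6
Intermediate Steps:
W = 3 (W = 3 + 0 = 3)
a(P, V) = (-3 + V)/(3 + P) (a(P, V) = (V - 3)/(P + 3) = (-3 + V)/(3 + P))
A = -65/17 (A = -4 + (-3 + 6)/(3 + 14) = -4 + 3/17 = -65/17 ≈ -3.8235)
n(B) = B**2
n(A) - (-11)*180 = (-65/17)**2 - (-11)*180 = 4225/289 - 1*(-1980) = 4225/289 + 1980 = 576445/289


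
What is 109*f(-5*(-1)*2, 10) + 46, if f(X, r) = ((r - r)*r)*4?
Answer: 46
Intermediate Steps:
f(X, r) = 0 (f(X, r) = (0*r)*4 = 0*4 = 0)
109*f(-5*(-1)*2, 10) + 46 = 109*0 + 46 = 0 + 46 = 46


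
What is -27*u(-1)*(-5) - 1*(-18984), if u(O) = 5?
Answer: 19659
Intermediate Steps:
-27*u(-1)*(-5) - 1*(-18984) = -27*5*(-5) - 1*(-18984) = -135*(-5) + 18984 = 675 + 18984 = 19659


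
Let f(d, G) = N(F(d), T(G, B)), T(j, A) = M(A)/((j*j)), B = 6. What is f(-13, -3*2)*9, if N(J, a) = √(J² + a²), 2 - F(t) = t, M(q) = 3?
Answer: 3*√32401/4 ≈ 135.00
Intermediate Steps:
F(t) = 2 - t
T(j, A) = 3/j² (T(j, A) = 3/((j*j)) = 3/(j²) = 3/j²)
f(d, G) = √((2 - d)² + 9/G⁴) (f(d, G) = √((2 - d)² + (3/G²)²) = √((2 - d)² + 9/G⁴))
f(-13, -3*2)*9 = √((-2 - 13)² + 9/(-3*2)⁴)*9 = √((-15)² + 9/(-6)⁴)*9 = √(225 + 9*(1/1296))*9 = √(225 + 1/144)*9 = √(32401/144)*9 = (√32401/12)*9 = 3*√32401/4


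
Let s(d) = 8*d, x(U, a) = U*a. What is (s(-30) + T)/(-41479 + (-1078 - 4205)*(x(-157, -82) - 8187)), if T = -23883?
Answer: 24123/24802900 ≈ 0.00097259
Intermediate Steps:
(s(-30) + T)/(-41479 + (-1078 - 4205)*(x(-157, -82) - 8187)) = (8*(-30) - 23883)/(-41479 + (-1078 - 4205)*(-157*(-82) - 8187)) = (-240 - 23883)/(-41479 - 5283*(12874 - 8187)) = -24123/(-41479 - 5283*4687) = -24123/(-41479 - 24761421) = -24123/(-24802900) = -24123*(-1/24802900) = 24123/24802900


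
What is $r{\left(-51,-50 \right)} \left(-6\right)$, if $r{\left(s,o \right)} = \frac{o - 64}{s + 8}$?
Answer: $- \frac{684}{43} \approx -15.907$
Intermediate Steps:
$r{\left(s,o \right)} = \frac{-64 + o}{8 + s}$
$r{\left(-51,-50 \right)} \left(-6\right) = \frac{-64 - 50}{8 - 51} \left(-6\right) = \frac{1}{-43} \left(-114\right) \left(-6\right) = \left(- \frac{1}{43}\right) \left(-114\right) \left(-6\right) = \frac{114}{43} \left(-6\right) = - \frac{684}{43}$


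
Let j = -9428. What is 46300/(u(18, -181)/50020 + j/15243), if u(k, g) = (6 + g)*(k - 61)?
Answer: -7060332003600/71376997 ≈ -98916.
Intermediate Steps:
u(k, g) = (-61 + k)*(6 + g) (u(k, g) = (6 + g)*(-61 + k) = (-61 + k)*(6 + g))
46300/(u(18, -181)/50020 + j/15243) = 46300/((-366 - 61*(-181) + 6*18 - 181*18)/50020 - 9428/15243) = 46300/((-366 + 11041 + 108 - 3258)*(1/50020) - 9428*1/15243) = 46300/(7525*(1/50020) - 9428/15243) = 46300/(1505/10004 - 9428/15243) = 46300/(-71376997/152490972) = 46300*(-152490972/71376997) = -7060332003600/71376997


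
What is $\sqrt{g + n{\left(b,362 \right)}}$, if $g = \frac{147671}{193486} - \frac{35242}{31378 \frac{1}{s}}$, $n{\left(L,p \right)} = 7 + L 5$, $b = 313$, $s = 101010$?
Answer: $\frac{i \sqrt{1030923503934297042515062}}{3035601854} \approx 334.48 i$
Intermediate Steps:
$n{\left(L,p \right)} = 7 + 5 L$
$g = - \frac{344382874763741}{3035601854}$ ($g = \frac{147671}{193486} - \frac{35242}{31378 \cdot \frac{1}{101010}} = 147671 \cdot \frac{1}{193486} - \frac{35242}{31378 \cdot \frac{1}{101010}} = \frac{147671}{193486} - \frac{35242}{\frac{15689}{50505}} = \frac{147671}{193486} - \frac{1779897210}{15689} = - \frac{344382874763741}{3035601854} \approx -1.1345 \cdot 10^{5}$)
$\sqrt{g + n{\left(b,362 \right)}} = \sqrt{- \frac{344382874763741}{3035601854} + \left(7 + 5 \cdot 313\right)} = \sqrt{- \frac{344382874763741}{3035601854} + \left(7 + 1565\right)} = \sqrt{- \frac{344382874763741}{3035601854} + 1572} = \sqrt{- \frac{339610908649253}{3035601854}} = \frac{i \sqrt{1030923503934297042515062}}{3035601854}$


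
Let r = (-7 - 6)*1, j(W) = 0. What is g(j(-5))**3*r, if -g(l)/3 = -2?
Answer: -2808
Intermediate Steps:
g(l) = 6 (g(l) = -3*(-2) = 6)
r = -13 (r = -13*1 = -13)
g(j(-5))**3*r = 6**3*(-13) = 216*(-13) = -2808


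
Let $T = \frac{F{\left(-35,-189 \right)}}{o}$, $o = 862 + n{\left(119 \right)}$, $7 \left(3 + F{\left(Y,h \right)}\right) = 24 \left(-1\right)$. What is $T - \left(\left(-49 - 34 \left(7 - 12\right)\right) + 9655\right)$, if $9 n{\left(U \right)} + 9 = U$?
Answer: $- \frac{538423381}{55076} \approx -9776.0$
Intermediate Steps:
$n{\left(U \right)} = -1 + \frac{U}{9}$
$F{\left(Y,h \right)} = - \frac{45}{7}$ ($F{\left(Y,h \right)} = -3 + \frac{24 \left(-1\right)}{7} = -3 + \frac{1}{7} \left(-24\right) = -3 - \frac{24}{7} = - \frac{45}{7}$)
$o = \frac{7868}{9}$ ($o = 862 + \left(-1 + \frac{1}{9} \cdot 119\right) = 862 + \left(-1 + \frac{119}{9}\right) = 862 + \frac{110}{9} = \frac{7868}{9} \approx 874.22$)
$T = - \frac{405}{55076}$ ($T = - \frac{45}{7 \cdot \frac{7868}{9}} = \left(- \frac{45}{7}\right) \frac{9}{7868} = - \frac{405}{55076} \approx -0.0073535$)
$T - \left(\left(-49 - 34 \left(7 - 12\right)\right) + 9655\right) = - \frac{405}{55076} - \left(\left(-49 - 34 \left(7 - 12\right)\right) + 9655\right) = - \frac{405}{55076} - \left(\left(-49 - -170\right) + 9655\right) = - \frac{405}{55076} - \left(\left(-49 + 170\right) + 9655\right) = - \frac{405}{55076} - \left(121 + 9655\right) = - \frac{405}{55076} - 9776 = - \frac{538423381}{55076}$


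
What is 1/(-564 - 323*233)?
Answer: -1/206671 ≈ -4.8386e-6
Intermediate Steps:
1/(-564 - 323*233) = (1/233)/(-887) = -1/887*1/233 = -1/206671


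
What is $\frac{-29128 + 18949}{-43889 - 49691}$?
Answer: $\frac{10179}{93580} \approx 0.10877$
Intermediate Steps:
$\frac{-29128 + 18949}{-43889 - 49691} = - \frac{10179}{-93580} = \left(-10179\right) \left(- \frac{1}{93580}\right) = \frac{10179}{93580}$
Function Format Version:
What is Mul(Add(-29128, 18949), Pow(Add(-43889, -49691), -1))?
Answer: Rational(10179, 93580) ≈ 0.10877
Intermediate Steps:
Mul(Add(-29128, 18949), Pow(Add(-43889, -49691), -1)) = Mul(-10179, Pow(-93580, -1)) = Mul(-10179, Rational(-1, 93580)) = Rational(10179, 93580)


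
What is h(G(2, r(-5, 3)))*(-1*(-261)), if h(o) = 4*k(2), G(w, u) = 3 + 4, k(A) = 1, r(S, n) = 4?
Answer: 1044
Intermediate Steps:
G(w, u) = 7
h(o) = 4 (h(o) = 4*1 = 4)
h(G(2, r(-5, 3)))*(-1*(-261)) = 4*(-1*(-261)) = 4*261 = 1044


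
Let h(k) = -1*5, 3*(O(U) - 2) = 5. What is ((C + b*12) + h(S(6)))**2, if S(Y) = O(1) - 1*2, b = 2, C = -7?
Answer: 144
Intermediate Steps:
O(U) = 11/3 (O(U) = 2 + (1/3)*5 = 2 + 5/3 = 11/3)
S(Y) = 5/3 (S(Y) = 11/3 - 1*2 = 11/3 - 2 = 5/3)
h(k) = -5
((C + b*12) + h(S(6)))**2 = ((-7 + 2*12) - 5)**2 = ((-7 + 24) - 5)**2 = (17 - 5)**2 = 12**2 = 144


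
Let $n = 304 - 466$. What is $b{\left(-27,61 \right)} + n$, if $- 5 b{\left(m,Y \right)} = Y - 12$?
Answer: $- \frac{859}{5} \approx -171.8$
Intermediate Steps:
$b{\left(m,Y \right)} = \frac{12}{5} - \frac{Y}{5}$ ($b{\left(m,Y \right)} = - \frac{Y - 12}{5} = - \frac{-12 + Y}{5} = \frac{12}{5} - \frac{Y}{5}$)
$n = -162$ ($n = 304 - 466 = -162$)
$b{\left(-27,61 \right)} + n = \left(\frac{12}{5} - \frac{61}{5}\right) - 162 = - \frac{49}{5} - 162 = - \frac{859}{5}$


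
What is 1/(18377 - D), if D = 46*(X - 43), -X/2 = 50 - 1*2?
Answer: 1/24771 ≈ 4.0370e-5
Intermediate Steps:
X = -96 (X = -2*(50 - 1*2) = -2*(50 - 2) = -2*48 = -96)
D = -6394 (D = 46*(-96 - 43) = 46*(-139) = -6394)
1/(18377 - D) = 1/(18377 - 1*(-6394)) = 1/(18377 + 6394) = 1/24771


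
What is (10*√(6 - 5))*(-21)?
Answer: -210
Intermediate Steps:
(10*√(6 - 5))*(-21) = (10*√1)*(-21) = (10*1)*(-21) = 10*(-21) = -210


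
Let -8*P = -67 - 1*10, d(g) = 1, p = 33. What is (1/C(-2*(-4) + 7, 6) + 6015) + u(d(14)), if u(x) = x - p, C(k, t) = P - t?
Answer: 173515/29 ≈ 5983.3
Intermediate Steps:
P = 77/8 (P = -(-67 - 1*10)/8 = -(-67 - 10)/8 = -⅛*(-77) = 77/8 ≈ 9.6250)
C(k, t) = 77/8 - t
u(x) = -33 + x (u(x) = x - 1*33 = x - 33 = -33 + x)
(1/C(-2*(-4) + 7, 6) + 6015) + u(d(14)) = (1/(77/8 - 1*6) + 6015) + (-33 + 1) = (1/(77/8 - 6) + 6015) - 32 = (1/(29/8) + 6015) - 32 = (8/29 + 6015) - 32 = 174443/29 - 32 = 173515/29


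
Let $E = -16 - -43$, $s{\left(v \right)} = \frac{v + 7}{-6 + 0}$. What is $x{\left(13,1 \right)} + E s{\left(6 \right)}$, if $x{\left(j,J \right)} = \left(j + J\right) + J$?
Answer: $- \frac{87}{2} \approx -43.5$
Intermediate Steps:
$x{\left(j,J \right)} = j + 2 J$ ($x{\left(j,J \right)} = \left(J + j\right) + J = j + 2 J$)
$s{\left(v \right)} = - \frac{7}{6} - \frac{v}{6}$ ($s{\left(v \right)} = \frac{7 + v}{-6} = \left(7 + v\right) \left(- \frac{1}{6}\right) = - \frac{7}{6} - \frac{v}{6}$)
$E = 27$ ($E = -16 + 43 = 27$)
$x{\left(13,1 \right)} + E s{\left(6 \right)} = \left(13 + 2 \cdot 1\right) + 27 \left(- \frac{7}{6} - 1\right) = \left(13 + 2\right) + 27 \left(- \frac{7}{6} - 1\right) = 15 + 27 \left(- \frac{13}{6}\right) = 15 - \frac{117}{2} = - \frac{87}{2}$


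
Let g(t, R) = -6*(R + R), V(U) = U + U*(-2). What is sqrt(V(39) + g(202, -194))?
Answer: sqrt(2289) ≈ 47.844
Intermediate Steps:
V(U) = -U (V(U) = U - 2*U = -U)
g(t, R) = -12*R
sqrt(V(39) + g(202, -194)) = sqrt(-1*39 - 12*(-194)) = sqrt(-39 + 2328) = sqrt(2289)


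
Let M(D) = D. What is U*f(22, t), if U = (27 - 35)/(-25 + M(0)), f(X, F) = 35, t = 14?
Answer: 56/5 ≈ 11.200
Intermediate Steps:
U = 8/25 (U = (27 - 35)/(-25 + 0) = -8/(-25) = -8*(-1/25) = 8/25 ≈ 0.32000)
U*f(22, t) = (8/25)*35 = 56/5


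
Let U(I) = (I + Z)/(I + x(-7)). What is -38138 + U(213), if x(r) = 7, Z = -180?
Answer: -762757/20 ≈ -38138.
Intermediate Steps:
U(I) = (-180 + I)/(7 + I) (U(I) = (I - 180)/(I + 7) = (-180 + I)/(7 + I))
-38138 + U(213) = -38138 + (-180 + 213)/(7 + 213) = -38138 + 33/220 = -38138 + (1/220)*33 = -38138 + 3/20 = -762757/20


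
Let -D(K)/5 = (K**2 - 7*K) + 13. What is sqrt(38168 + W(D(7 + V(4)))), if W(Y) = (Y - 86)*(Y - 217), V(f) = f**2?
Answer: sqrt(4263070) ≈ 2064.7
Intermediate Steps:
D(K) = -65 - 5*K**2 + 35*K (D(K) = -5*((K**2 - 7*K) + 13) = -5*(13 + K**2 - 7*K) = -65 - 5*K**2 + 35*K)
W(Y) = (-217 + Y)*(-86 + Y) (W(Y) = (-86 + Y)*(-217 + Y) = (-217 + Y)*(-86 + Y))
sqrt(38168 + W(D(7 + V(4)))) = sqrt(38168 + (18662 + (-65 - 5*(7 + 4**2)**2 + 35*(7 + 4**2))**2 - 303*(-65 - 5*(7 + 4**2)**2 + 35*(7 + 4**2)))) = sqrt(38168 + (18662 + (-65 - 5*(7 + 16)**2 + 35*(7 + 16))**2 - 303*(-65 - 5*(7 + 16)**2 + 35*(7 + 16)))) = sqrt(38168 + (18662 + (-65 - 5*23**2 + 35*23)**2 - 303*(-65 - 5*23**2 + 35*23))) = sqrt(38168 + (18662 + (-65 - 5*529 + 805)**2 - 303*(-65 - 5*529 + 805))) = sqrt(38168 + (18662 + (-65 - 2645 + 805)**2 - 303*(-65 - 2645 + 805))) = sqrt(38168 + (18662 + (-1905)**2 - 303*(-1905))) = sqrt(38168 + (18662 + 3629025 + 577215)) = sqrt(38168 + 4224902) = sqrt(4263070)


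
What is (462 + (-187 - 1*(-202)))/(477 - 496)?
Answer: -477/19 ≈ -25.105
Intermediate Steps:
(462 + (-187 - 1*(-202)))/(477 - 496) = (462 + (-187 + 202))/(-19) = (462 + 15)*(-1/19) = 477*(-1/19) = -477/19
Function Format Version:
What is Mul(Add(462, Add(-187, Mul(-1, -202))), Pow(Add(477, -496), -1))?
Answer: Rational(-477, 19) ≈ -25.105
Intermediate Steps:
Mul(Add(462, Add(-187, Mul(-1, -202))), Pow(Add(477, -496), -1)) = Mul(Add(462, Add(-187, 202)), Pow(-19, -1)) = Mul(Add(462, 15), Rational(-1, 19)) = Mul(477, Rational(-1, 19)) = Rational(-477, 19)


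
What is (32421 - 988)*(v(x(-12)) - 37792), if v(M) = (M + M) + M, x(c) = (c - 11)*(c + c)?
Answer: -1135862888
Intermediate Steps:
x(c) = 2*c*(-11 + c) (x(c) = (-11 + c)*(2*c) = 2*c*(-11 + c))
v(M) = 3*M (v(M) = 2*M + M = 3*M)
(32421 - 988)*(v(x(-12)) - 37792) = (32421 - 988)*(3*(2*(-12)*(-11 - 12)) - 37792) = 31433*(3*(2*(-12)*(-23)) - 37792) = 31433*(3*552 - 37792) = 31433*(1656 - 37792) = 31433*(-36136) = -1135862888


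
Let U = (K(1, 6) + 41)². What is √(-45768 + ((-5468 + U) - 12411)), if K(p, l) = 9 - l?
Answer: I*√61711 ≈ 248.42*I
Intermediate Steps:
U = 1936 (U = ((9 - 1*6) + 41)² = ((9 - 6) + 41)² = (3 + 41)² = 44² = 1936)
√(-45768 + ((-5468 + U) - 12411)) = √(-45768 + ((-5468 + 1936) - 12411)) = √(-45768 + (-3532 - 12411)) = √(-45768 - 15943) = √(-61711) = I*√61711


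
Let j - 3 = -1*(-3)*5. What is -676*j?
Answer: -12168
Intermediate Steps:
j = 18 (j = 3 - 1*(-3)*5 = 3 + 3*5 = 3 + 15 = 18)
-676*j = -676*18 = -12168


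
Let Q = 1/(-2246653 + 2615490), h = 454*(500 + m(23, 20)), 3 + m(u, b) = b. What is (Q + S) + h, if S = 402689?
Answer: 235099285660/368837 ≈ 6.3741e+5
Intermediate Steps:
m(u, b) = -3 + b
h = 234718 (h = 454*(500 + (-3 + 20)) = 454*(500 + 17) = 454*517 = 234718)
Q = 1/368837 ≈ 2.7112e-6
(Q + S) + h = (1/368837 + 402689) + 234718 = 148526602694/368837 + 234718 = 235099285660/368837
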